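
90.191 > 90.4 False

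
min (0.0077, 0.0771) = 0.0077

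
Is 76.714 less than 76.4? No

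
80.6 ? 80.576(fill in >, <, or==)>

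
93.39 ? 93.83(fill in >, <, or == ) <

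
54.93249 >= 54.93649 False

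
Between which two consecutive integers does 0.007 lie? 0 and 1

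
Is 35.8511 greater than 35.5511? Yes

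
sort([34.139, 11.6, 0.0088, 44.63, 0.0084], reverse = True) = [44.63, 34.139, 11.6, 0.0088, 0.0084]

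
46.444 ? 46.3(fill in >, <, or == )>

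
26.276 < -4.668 False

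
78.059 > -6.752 True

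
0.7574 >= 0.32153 True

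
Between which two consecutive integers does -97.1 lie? -98 and -97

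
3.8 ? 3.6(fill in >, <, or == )>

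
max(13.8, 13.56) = 13.8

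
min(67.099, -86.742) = -86.742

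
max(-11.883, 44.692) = 44.692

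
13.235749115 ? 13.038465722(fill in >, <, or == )>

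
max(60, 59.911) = 60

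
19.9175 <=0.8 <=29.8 False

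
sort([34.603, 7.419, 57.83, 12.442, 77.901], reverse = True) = [77.901, 57.83, 34.603, 12.442, 7.419]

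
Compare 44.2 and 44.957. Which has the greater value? 44.957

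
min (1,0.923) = 0.923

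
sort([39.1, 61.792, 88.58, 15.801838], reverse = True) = [88.58, 61.792, 39.1, 15.801838]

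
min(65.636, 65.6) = 65.6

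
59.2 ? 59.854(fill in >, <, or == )<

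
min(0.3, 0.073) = 0.073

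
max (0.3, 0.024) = 0.3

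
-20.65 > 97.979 False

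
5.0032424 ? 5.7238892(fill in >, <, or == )<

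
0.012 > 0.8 False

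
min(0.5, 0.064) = 0.064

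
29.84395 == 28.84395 False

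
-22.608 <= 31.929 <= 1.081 False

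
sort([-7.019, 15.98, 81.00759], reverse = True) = [81.00759, 15.98, -7.019]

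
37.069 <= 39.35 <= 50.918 True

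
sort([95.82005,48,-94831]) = [-94831,48,95.82005]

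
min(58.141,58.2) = 58.141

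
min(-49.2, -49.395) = -49.395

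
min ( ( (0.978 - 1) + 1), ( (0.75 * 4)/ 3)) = 0.978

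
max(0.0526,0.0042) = 0.0526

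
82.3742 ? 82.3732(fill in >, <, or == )>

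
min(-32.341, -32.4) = -32.4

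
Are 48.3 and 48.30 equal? Yes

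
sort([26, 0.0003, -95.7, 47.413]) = [-95.7, 0.0003, 26, 47.413]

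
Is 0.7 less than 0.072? No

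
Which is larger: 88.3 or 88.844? 88.844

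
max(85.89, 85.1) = 85.89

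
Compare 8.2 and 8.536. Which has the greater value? 8.536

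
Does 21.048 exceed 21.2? No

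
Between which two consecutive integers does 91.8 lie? 91 and 92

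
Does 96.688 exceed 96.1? Yes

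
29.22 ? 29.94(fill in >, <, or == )<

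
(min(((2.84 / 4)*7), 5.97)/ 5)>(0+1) False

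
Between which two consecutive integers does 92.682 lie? 92 and 93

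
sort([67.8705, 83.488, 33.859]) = [33.859, 67.8705, 83.488]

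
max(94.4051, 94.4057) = 94.4057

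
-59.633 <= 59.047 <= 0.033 False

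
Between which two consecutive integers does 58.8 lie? 58 and 59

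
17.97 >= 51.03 False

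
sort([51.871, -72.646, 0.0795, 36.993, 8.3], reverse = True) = [51.871, 36.993, 8.3, 0.0795, -72.646]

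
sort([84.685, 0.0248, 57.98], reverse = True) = [84.685, 57.98, 0.0248]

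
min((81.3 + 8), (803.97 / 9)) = 89.3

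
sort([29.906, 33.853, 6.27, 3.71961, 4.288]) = [3.71961, 4.288, 6.27, 29.906, 33.853]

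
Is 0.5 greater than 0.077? Yes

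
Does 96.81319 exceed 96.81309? Yes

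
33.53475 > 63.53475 False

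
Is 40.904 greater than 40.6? Yes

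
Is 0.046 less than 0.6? Yes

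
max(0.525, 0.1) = 0.525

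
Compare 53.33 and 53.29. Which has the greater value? 53.33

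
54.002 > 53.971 True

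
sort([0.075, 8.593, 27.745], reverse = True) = [27.745, 8.593, 0.075]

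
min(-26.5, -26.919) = -26.919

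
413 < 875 True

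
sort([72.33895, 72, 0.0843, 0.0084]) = [0.0084, 0.0843, 72, 72.33895]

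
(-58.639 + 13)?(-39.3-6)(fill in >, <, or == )<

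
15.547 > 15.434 True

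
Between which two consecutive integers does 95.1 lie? 95 and 96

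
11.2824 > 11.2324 True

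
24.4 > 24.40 False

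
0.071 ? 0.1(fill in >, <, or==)<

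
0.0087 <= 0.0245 True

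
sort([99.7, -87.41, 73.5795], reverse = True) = [99.7, 73.5795, -87.41]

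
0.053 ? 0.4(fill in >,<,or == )<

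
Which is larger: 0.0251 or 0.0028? 0.0251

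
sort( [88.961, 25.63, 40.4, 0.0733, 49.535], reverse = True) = [88.961, 49.535, 40.4, 25.63, 0.0733]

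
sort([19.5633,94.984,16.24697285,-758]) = [-758,16.24697285,19.5633,94.984]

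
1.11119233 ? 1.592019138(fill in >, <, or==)<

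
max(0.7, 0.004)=0.7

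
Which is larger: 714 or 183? 714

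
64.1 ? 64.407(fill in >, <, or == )<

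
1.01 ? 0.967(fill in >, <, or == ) >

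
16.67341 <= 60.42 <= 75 True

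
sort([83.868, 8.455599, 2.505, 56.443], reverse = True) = [83.868, 56.443, 8.455599, 2.505]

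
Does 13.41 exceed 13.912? No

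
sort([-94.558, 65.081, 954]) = [-94.558, 65.081, 954]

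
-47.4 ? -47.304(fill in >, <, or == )<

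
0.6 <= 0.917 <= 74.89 True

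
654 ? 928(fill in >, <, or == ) <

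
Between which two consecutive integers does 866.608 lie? 866 and 867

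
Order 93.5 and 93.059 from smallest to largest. 93.059, 93.5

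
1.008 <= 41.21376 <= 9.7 False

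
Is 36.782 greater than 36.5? Yes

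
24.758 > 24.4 True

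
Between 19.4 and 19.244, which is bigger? 19.4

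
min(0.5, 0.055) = 0.055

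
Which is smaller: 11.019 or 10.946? 10.946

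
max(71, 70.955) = 71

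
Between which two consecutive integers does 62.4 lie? 62 and 63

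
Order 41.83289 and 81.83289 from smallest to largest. 41.83289, 81.83289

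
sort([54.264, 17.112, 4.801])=[4.801, 17.112, 54.264]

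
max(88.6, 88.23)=88.6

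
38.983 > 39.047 False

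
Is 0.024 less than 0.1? Yes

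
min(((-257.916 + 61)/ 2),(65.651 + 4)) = -98.458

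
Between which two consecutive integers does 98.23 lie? 98 and 99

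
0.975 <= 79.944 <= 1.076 False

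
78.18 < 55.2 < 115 False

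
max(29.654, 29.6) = 29.654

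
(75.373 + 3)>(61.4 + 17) False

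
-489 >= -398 False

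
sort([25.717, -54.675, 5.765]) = [-54.675, 5.765, 25.717]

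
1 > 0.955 True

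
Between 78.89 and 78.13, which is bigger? 78.89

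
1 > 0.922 True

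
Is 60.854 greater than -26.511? Yes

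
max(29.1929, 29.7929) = 29.7929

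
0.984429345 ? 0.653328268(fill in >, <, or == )>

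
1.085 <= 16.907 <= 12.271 False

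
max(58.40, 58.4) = 58.4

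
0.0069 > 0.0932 False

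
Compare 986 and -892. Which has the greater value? 986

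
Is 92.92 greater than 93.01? No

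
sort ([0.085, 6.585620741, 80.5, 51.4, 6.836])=[0.085, 6.585620741, 6.836, 51.4, 80.5]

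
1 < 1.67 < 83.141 True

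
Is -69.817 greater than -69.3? No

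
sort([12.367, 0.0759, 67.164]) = [0.0759, 12.367, 67.164]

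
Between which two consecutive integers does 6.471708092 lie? 6 and 7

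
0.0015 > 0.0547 False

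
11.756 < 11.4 False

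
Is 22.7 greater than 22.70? No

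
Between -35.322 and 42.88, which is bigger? 42.88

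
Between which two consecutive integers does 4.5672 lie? 4 and 5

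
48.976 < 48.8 False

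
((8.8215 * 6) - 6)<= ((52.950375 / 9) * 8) True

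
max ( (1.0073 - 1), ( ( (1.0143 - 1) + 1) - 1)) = 0.0143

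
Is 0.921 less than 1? Yes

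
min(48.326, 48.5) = 48.326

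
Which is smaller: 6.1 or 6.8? 6.1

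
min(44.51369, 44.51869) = 44.51369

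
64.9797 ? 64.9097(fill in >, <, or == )>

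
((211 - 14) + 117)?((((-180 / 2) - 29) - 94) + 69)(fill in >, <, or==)>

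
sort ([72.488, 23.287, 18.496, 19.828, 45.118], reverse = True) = [72.488, 45.118, 23.287, 19.828, 18.496]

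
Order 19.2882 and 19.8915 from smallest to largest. 19.2882, 19.8915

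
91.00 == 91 True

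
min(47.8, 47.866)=47.8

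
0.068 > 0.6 False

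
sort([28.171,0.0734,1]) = [0.0734,1,28.171]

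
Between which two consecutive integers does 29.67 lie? 29 and 30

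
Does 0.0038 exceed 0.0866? No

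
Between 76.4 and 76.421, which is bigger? 76.421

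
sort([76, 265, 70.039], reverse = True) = [265, 76, 70.039]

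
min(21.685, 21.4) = 21.4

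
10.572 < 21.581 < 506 True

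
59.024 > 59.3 False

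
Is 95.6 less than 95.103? No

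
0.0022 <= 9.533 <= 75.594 True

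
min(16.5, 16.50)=16.5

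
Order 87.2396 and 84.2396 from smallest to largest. 84.2396, 87.2396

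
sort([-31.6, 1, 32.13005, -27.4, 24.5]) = [-31.6, -27.4, 1, 24.5, 32.13005]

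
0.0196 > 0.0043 True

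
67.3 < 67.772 True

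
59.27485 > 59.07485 True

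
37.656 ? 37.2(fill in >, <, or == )>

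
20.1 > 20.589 False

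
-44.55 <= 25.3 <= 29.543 True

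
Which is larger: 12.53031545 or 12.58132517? 12.58132517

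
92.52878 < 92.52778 False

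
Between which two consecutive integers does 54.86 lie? 54 and 55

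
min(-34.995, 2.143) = -34.995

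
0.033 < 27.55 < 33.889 True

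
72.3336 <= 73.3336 True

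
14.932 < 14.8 False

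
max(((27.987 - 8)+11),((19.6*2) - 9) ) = 30.987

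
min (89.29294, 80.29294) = 80.29294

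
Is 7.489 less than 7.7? Yes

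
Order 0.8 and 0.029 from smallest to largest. 0.029, 0.8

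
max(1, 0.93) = 1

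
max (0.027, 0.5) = 0.5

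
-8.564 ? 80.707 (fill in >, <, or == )<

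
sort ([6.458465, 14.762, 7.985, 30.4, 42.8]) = [6.458465, 7.985, 14.762, 30.4, 42.8]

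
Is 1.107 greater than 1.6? No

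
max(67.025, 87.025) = 87.025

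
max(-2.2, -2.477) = -2.2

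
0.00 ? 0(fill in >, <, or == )==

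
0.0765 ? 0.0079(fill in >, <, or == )>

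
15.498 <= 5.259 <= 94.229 False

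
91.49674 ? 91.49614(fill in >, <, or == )>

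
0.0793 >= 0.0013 True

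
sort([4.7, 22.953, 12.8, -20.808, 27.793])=[-20.808, 4.7, 12.8, 22.953, 27.793]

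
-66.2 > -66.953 True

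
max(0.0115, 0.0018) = 0.0115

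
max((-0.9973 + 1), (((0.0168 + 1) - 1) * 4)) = 0.0672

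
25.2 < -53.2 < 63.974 False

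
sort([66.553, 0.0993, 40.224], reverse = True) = [66.553, 40.224, 0.0993]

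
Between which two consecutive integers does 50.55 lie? 50 and 51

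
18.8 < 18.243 False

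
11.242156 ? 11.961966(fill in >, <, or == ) <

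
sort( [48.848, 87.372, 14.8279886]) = [14.8279886, 48.848, 87.372]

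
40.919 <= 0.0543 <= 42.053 False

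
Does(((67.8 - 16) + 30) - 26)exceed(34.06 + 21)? Yes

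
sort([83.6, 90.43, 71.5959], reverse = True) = [90.43, 83.6, 71.5959]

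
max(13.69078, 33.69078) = 33.69078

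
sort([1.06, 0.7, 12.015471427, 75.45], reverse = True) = [75.45, 12.015471427, 1.06, 0.7]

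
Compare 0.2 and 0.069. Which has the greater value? 0.2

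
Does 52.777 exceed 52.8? No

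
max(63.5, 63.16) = 63.5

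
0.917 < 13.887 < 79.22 True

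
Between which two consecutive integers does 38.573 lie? 38 and 39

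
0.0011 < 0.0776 True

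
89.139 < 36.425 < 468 False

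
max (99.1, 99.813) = 99.813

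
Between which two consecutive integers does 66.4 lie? 66 and 67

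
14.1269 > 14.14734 False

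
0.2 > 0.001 True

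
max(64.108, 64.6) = 64.6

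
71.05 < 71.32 True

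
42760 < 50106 True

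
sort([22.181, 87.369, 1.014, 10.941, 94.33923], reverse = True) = [94.33923, 87.369, 22.181, 10.941, 1.014]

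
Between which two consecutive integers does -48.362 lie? -49 and -48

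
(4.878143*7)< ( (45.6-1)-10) True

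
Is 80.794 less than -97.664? No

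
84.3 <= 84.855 True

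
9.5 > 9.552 False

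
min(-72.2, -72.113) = -72.2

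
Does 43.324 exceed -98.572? Yes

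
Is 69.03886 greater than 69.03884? Yes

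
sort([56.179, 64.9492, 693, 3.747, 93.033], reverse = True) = [693, 93.033, 64.9492, 56.179, 3.747]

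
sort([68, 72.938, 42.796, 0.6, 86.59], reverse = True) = [86.59, 72.938, 68, 42.796, 0.6]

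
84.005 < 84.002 False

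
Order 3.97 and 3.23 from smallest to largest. 3.23, 3.97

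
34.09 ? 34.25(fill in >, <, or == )<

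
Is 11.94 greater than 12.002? No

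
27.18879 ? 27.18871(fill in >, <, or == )>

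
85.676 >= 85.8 False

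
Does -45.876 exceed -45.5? No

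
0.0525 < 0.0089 False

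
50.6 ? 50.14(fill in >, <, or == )>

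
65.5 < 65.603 True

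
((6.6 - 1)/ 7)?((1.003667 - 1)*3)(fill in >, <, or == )>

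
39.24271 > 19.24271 True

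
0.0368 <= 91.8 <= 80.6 False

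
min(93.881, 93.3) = 93.3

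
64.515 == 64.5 False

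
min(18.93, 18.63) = 18.63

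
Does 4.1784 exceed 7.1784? No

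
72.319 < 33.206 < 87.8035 False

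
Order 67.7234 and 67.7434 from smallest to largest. 67.7234, 67.7434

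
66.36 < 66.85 True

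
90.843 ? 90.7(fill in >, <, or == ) >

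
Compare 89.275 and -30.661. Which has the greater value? 89.275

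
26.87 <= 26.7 False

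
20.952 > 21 False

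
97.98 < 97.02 False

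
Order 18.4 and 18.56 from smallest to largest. 18.4, 18.56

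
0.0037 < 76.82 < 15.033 False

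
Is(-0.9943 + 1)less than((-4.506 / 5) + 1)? Yes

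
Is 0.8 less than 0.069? No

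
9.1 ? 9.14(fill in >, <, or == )<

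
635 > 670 False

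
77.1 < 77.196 True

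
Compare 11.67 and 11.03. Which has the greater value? 11.67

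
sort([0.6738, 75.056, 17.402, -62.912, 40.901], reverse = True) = [75.056, 40.901, 17.402, 0.6738, -62.912]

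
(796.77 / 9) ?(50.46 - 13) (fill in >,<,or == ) >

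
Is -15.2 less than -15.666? No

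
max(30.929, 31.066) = 31.066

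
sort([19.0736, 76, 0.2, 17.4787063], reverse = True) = [76, 19.0736, 17.4787063, 0.2]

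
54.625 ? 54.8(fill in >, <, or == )<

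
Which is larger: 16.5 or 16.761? 16.761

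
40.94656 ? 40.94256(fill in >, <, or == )>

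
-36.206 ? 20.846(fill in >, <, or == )<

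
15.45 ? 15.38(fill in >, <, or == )>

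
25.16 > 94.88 False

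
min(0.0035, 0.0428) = 0.0035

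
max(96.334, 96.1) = 96.334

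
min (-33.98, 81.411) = -33.98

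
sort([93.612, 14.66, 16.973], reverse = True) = [93.612, 16.973, 14.66]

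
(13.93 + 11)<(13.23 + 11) False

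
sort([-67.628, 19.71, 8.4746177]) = [-67.628, 8.4746177, 19.71]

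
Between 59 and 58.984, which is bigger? 59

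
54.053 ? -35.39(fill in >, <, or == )>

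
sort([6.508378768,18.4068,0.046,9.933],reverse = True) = [18.4068,9.933,6.508378768,0.046]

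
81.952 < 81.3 False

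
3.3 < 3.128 False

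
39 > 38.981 True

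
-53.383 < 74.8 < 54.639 False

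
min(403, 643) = 403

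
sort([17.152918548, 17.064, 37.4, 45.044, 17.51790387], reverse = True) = [45.044, 37.4, 17.51790387, 17.152918548, 17.064]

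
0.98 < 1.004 True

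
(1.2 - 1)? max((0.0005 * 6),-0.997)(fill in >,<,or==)>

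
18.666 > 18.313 True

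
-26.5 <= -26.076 True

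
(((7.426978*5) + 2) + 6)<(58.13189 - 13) False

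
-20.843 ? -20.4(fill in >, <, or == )<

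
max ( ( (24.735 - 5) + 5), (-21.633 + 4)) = 24.735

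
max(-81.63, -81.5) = -81.5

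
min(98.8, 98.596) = 98.596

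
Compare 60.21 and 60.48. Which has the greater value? 60.48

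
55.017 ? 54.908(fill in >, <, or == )>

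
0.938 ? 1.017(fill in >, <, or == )<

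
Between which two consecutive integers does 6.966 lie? 6 and 7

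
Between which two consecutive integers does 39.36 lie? 39 and 40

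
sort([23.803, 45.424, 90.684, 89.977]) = [23.803, 45.424, 89.977, 90.684]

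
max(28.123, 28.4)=28.4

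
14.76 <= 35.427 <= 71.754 True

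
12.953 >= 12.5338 True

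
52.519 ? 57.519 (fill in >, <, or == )<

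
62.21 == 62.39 False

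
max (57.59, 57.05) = 57.59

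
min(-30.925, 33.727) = -30.925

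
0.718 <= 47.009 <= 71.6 True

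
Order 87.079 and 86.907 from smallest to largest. 86.907, 87.079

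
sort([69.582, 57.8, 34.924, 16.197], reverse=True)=[69.582, 57.8, 34.924, 16.197]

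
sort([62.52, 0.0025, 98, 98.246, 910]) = [0.0025, 62.52, 98, 98.246, 910]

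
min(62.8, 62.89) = 62.8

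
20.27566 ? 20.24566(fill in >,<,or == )>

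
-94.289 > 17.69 False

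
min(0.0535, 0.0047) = 0.0047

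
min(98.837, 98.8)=98.8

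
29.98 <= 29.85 False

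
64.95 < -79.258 False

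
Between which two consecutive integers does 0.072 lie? 0 and 1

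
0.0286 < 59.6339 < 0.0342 False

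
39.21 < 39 False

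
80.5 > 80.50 False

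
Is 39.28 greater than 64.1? No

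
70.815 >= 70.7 True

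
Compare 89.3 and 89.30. They are equal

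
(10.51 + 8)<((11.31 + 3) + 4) False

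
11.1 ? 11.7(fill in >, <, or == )<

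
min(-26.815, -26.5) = -26.815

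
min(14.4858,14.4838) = 14.4838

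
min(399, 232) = 232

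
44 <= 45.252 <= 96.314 True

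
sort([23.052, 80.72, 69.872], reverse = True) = [80.72, 69.872, 23.052]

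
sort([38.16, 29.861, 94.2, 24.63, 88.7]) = [24.63, 29.861, 38.16, 88.7, 94.2]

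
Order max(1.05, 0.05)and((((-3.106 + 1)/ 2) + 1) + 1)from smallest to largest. ((((-3.106 + 1)/ 2) + 1) + 1), max(1.05, 0.05)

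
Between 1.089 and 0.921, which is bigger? 1.089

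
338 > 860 False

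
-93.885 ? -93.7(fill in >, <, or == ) <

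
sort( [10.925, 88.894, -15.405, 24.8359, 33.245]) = [-15.405, 10.925, 24.8359, 33.245, 88.894]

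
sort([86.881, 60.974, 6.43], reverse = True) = [86.881, 60.974, 6.43]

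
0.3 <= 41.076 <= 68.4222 True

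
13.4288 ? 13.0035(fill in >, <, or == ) >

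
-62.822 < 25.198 True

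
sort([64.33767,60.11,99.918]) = [60.11,64.33767,99.918]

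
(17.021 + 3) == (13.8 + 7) False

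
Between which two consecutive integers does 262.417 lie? 262 and 263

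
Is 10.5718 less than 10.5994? Yes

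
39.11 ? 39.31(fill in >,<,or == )<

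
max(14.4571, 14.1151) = 14.4571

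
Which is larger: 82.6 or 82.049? 82.6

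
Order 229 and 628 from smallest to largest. 229, 628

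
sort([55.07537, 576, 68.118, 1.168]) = [1.168, 55.07537, 68.118, 576]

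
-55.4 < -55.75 False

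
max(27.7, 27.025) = 27.7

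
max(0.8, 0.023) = 0.8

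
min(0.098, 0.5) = 0.098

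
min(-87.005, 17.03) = -87.005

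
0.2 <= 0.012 False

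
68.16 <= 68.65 True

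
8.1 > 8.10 False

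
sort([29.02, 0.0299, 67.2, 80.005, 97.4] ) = [0.0299, 29.02, 67.2, 80.005, 97.4]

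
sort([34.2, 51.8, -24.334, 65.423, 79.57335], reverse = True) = [79.57335, 65.423, 51.8, 34.2, -24.334]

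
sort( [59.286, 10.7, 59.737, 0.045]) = [0.045, 10.7, 59.286, 59.737]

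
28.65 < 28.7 True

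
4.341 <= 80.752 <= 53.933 False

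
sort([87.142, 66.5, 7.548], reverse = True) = [87.142, 66.5, 7.548]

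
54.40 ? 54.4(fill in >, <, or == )==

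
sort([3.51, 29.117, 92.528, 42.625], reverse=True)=[92.528, 42.625, 29.117, 3.51]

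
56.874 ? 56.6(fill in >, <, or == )>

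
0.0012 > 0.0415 False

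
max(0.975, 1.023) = 1.023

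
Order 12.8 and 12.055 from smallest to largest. 12.055, 12.8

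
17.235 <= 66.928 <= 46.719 False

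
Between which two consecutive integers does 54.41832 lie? 54 and 55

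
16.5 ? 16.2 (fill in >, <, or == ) >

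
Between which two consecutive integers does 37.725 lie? 37 and 38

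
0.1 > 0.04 True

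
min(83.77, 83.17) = 83.17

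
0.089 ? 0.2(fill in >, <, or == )<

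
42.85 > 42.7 True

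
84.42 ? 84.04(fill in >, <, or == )>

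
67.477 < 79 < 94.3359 True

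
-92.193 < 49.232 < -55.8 False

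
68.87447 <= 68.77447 False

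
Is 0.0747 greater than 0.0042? Yes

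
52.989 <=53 True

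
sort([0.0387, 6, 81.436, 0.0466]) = [0.0387, 0.0466, 6, 81.436]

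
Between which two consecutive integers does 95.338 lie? 95 and 96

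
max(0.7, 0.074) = 0.7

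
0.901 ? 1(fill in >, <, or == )<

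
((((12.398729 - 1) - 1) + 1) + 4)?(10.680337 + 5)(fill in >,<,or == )<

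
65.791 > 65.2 True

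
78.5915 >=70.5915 True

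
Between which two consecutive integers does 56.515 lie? 56 and 57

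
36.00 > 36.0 False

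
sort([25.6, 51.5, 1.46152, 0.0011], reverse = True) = [51.5, 25.6, 1.46152, 0.0011]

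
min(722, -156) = -156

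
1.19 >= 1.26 False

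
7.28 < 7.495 True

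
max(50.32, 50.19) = 50.32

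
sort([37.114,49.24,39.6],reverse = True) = [49.24,39.6,37.114]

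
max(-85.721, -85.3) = -85.3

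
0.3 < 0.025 False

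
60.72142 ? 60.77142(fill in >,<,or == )<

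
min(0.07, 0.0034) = 0.0034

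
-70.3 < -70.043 True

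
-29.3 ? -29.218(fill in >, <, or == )<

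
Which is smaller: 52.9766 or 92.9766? 52.9766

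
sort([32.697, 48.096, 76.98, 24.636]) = [24.636, 32.697, 48.096, 76.98]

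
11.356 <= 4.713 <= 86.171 False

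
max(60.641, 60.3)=60.641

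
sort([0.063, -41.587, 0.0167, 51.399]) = [-41.587, 0.0167, 0.063, 51.399]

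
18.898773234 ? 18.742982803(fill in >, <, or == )>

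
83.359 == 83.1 False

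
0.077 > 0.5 False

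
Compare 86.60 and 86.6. They are equal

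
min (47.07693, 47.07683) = 47.07683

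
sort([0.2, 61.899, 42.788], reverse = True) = [61.899, 42.788, 0.2]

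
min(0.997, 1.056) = 0.997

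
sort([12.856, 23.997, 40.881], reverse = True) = [40.881, 23.997, 12.856]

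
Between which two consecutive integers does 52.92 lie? 52 and 53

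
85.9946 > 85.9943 True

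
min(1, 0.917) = 0.917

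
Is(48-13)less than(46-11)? No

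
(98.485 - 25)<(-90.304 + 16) False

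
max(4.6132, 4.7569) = 4.7569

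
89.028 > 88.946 True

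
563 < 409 False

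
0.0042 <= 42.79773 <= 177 True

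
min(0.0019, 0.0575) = 0.0019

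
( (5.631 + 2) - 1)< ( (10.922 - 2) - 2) True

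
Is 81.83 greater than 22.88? Yes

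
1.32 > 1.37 False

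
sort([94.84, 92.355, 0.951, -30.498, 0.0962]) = [-30.498, 0.0962, 0.951, 92.355, 94.84]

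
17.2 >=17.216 False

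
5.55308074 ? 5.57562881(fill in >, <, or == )<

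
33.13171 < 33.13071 False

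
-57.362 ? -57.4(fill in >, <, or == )>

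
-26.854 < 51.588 True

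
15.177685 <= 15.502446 True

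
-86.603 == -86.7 False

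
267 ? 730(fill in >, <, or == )<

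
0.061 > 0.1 False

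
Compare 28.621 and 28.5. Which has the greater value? 28.621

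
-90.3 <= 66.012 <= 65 False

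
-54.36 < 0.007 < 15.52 True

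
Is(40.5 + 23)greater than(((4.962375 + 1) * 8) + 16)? No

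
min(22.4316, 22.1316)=22.1316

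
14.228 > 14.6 False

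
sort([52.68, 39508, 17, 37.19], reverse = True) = [39508, 52.68, 37.19, 17]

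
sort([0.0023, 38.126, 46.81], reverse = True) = [46.81, 38.126, 0.0023]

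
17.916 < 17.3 False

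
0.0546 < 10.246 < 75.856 True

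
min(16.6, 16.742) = 16.6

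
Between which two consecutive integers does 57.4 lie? 57 and 58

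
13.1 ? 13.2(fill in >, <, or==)<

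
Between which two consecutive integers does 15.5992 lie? 15 and 16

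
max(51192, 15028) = 51192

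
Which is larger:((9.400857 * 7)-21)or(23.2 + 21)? ((9.400857 * 7)-21)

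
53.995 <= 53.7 False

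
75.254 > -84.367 True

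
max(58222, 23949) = 58222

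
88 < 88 False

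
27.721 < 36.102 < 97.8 True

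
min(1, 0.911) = 0.911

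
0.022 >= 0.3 False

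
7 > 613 False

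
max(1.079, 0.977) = 1.079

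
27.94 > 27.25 True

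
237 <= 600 True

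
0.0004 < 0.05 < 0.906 True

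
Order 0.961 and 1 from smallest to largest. 0.961, 1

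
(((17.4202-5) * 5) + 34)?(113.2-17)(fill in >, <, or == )<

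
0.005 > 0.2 False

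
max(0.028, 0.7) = 0.7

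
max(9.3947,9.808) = 9.808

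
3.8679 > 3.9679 False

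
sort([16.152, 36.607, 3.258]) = [3.258, 16.152, 36.607]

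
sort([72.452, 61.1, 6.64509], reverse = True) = [72.452, 61.1, 6.64509]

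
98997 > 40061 True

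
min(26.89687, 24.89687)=24.89687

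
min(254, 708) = 254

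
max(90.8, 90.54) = 90.8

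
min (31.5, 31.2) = 31.2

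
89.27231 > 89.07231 True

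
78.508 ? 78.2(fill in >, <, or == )>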